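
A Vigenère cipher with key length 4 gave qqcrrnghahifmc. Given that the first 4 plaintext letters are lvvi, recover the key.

fvhj

Subtract each crib letter from the matching ciphertext letter (mod 26):
q(16)−l(11)=5 → f
q(16)−v(21)=-5≡21 → v
c(2)−v(21)=-19≡7 → h
r(17)−i(8)=9 → j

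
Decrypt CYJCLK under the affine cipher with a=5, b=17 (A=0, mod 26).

XROXEJ

The inverse of 5 mod 26 is 21, since 5·21=105≡1. Apply D(y)=21·(y−17) mod 26:
C(2): 21·(2−17)=-315≡23 → X
Y(24): 21·(24−17)=147≡17 → R
J(9): 21·(9−17)=-168≡14 → O
C(2): 21·(2−17)=-315≡23 → X
L(11): 21·(11−17)=-126≡4 → E
K(10): 21·(10−17)=-147≡9 → J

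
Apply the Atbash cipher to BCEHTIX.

YXVSGRC

B(1) → Y(24)
C(2) → X(23)
E(4) → V(21)
H(7) → S(18)
T(19) → G(6)
I(8) → R(17)
X(23) → C(2)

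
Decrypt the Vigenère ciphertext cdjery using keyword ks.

slzmhg

Repeat the key across the ciphertext: ksksks
c(2)−k(10): -8≡18 → s
d(3)−s(18): -15≡11 → l
j(9)−k(10): -1≡25 → z
e(4)−s(18): -14≡12 → m
r(17)−k(10): 7 → h
y(24)−s(18): 6 → g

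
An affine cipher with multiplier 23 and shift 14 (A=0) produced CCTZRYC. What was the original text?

The inverse of 23 mod 26 is 17, since 23·17=391≡1. Apply D(y)=17·(y−14) mod 26:
C(2): 17·(2−14)=-204≡4 → E
C(2): 17·(2−14)=-204≡4 → E
T(19): 17·(19−14)=85≡7 → H
Z(25): 17·(25−14)=187≡5 → F
R(17): 17·(17−14)=51≡25 → Z
Y(24): 17·(24−14)=170≡14 → O
C(2): 17·(2−14)=-204≡4 → E

EEHFZOE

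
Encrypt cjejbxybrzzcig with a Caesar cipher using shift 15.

rytyqmnqgoorxv

c(2): 2+15=17 → r
j(9): 9+15=24 → y
e(4): 4+15=19 → t
j(9): 9+15=24 → y
b(1): 1+15=16 → q
x(23): 23+15=38≡12 → m
y(24): 24+15=39≡13 → n
b(1): 1+15=16 → q
r(17): 17+15=32≡6 → g
z(25): 25+15=40≡14 → o
z(25): 25+15=40≡14 → o
c(2): 2+15=17 → r
i(8): 8+15=23 → x
g(6): 6+15=21 → v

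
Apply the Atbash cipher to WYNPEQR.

DBMKVJI

W(22) → D(3)
Y(24) → B(1)
N(13) → M(12)
P(15) → K(10)
E(4) → V(21)
Q(16) → J(9)
R(17) → I(8)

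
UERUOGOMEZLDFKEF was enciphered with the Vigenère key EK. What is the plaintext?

QUNKKWKCAPHTBAAV

Repeat the key across the ciphertext: EKEKEKEKEKEKEKEK
U(20)−E(4): 16 → Q
E(4)−K(10): -6≡20 → U
R(17)−E(4): 13 → N
U(20)−K(10): 10 → K
O(14)−E(4): 10 → K
G(6)−K(10): -4≡22 → W
O(14)−E(4): 10 → K
M(12)−K(10): 2 → C
E(4)−E(4): 0 → A
Z(25)−K(10): 15 → P
L(11)−E(4): 7 → H
D(3)−K(10): -7≡19 → T
F(5)−E(4): 1 → B
K(10)−K(10): 0 → A
E(4)−E(4): 0 → A
F(5)−K(10): -5≡21 → V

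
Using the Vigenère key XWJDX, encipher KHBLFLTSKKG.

Repeat the key across the message: XWJDXXWJDXX
K(10)+X(23): 33≡7 → H
H(7)+W(22): 29≡3 → D
B(1)+J(9): 10 → K
L(11)+D(3): 14 → O
F(5)+X(23): 28≡2 → C
L(11)+X(23): 34≡8 → I
T(19)+W(22): 41≡15 → P
S(18)+J(9): 27≡1 → B
K(10)+D(3): 13 → N
K(10)+X(23): 33≡7 → H
G(6)+X(23): 29≡3 → D

HDKOCIPBNHD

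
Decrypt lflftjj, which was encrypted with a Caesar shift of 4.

hbhbpff

l(11): 11−4=7 → h
f(5): 5−4=1 → b
l(11): 11−4=7 → h
f(5): 5−4=1 → b
t(19): 19−4=15 → p
j(9): 9−4=5 → f
j(9): 9−4=5 → f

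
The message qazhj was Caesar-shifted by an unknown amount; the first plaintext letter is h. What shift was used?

9

From the crib: q(16)−h(7)=9, so the shift is 9.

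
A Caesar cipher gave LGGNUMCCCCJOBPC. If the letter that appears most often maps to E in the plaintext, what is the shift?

The most frequent ciphertext letter is C (appears 5 times).
C is position 2; E is position 4.
Shift = -2≡24.

24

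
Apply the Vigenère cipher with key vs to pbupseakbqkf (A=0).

Repeat the key across the message: vsvsvsvsvsvs
p(15)+v(21): 36≡10 → k
b(1)+s(18): 19 → t
u(20)+v(21): 41≡15 → p
p(15)+s(18): 33≡7 → h
s(18)+v(21): 39≡13 → n
e(4)+s(18): 22 → w
a(0)+v(21): 21 → v
k(10)+s(18): 28≡2 → c
b(1)+v(21): 22 → w
q(16)+s(18): 34≡8 → i
k(10)+v(21): 31≡5 → f
f(5)+s(18): 23 → x

ktphnwvcwifx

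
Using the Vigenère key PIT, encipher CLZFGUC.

RTSUONR

Repeat the key across the message: PITPITP
C(2)+P(15): 17 → R
L(11)+I(8): 19 → T
Z(25)+T(19): 44≡18 → S
F(5)+P(15): 20 → U
G(6)+I(8): 14 → O
U(20)+T(19): 39≡13 → N
C(2)+P(15): 17 → R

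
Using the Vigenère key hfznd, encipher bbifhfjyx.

Repeat the key across the message: hfzndhfzn
b(1)+h(7): 8 → i
b(1)+f(5): 6 → g
i(8)+z(25): 33≡7 → h
f(5)+n(13): 18 → s
h(7)+d(3): 10 → k
f(5)+h(7): 12 → m
j(9)+f(5): 14 → o
y(24)+z(25): 49≡23 → x
x(23)+n(13): 36≡10 → k

ighskmoxk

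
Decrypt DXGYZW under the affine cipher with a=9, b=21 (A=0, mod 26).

The inverse of 9 mod 26 is 3, since 9·3=27≡1. Apply D(y)=3·(y−21) mod 26:
D(3): 3·(3−21)=-54≡24 → Y
X(23): 3·(23−21)=6 → G
G(6): 3·(6−21)=-45≡7 → H
Y(24): 3·(24−21)=9 → J
Z(25): 3·(25−21)=12 → M
W(22): 3·(22−21)=3 → D

YGHJMD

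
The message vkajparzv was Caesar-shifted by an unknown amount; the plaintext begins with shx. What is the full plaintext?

shxgmxows

From the crib: v(21)−s(18)=3, so the shift is 3.
Subtract 3 from each ciphertext letter:
v(21): 21−3=18 → s
k(10): 10−3=7 → h
a(0): 0−3=-3≡23 → x
j(9): 9−3=6 → g
p(15): 15−3=12 → m
a(0): 0−3=-3≡23 → x
r(17): 17−3=14 → o
z(25): 25−3=22 → w
v(21): 21−3=18 → s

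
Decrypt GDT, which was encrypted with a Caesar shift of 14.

G(6): 6−14=-8≡18 → S
D(3): 3−14=-11≡15 → P
T(19): 19−14=5 → F

SPF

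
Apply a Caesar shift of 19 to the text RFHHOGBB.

KYAAHZUU

R(17): 17+19=36≡10 → K
F(5): 5+19=24 → Y
H(7): 7+19=26≡0 → A
H(7): 7+19=26≡0 → A
O(14): 14+19=33≡7 → H
G(6): 6+19=25 → Z
B(1): 1+19=20 → U
B(1): 1+19=20 → U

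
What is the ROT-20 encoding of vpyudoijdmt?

v(21): 21+20=41≡15 → p
p(15): 15+20=35≡9 → j
y(24): 24+20=44≡18 → s
u(20): 20+20=40≡14 → o
d(3): 3+20=23 → x
o(14): 14+20=34≡8 → i
i(8): 8+20=28≡2 → c
j(9): 9+20=29≡3 → d
d(3): 3+20=23 → x
m(12): 12+20=32≡6 → g
t(19): 19+20=39≡13 → n

pjsoxicdxgn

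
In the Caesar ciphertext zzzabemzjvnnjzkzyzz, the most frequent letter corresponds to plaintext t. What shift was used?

The most frequent ciphertext letter is z (appears 8 times).
z is position 25; t is position 19.
Shift = 6.

6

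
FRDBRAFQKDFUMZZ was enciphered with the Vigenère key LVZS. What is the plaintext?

Repeat the key across the ciphertext: LVZSLVZSLVZSLVZ
F(5)−L(11): -6≡20 → U
R(17)−V(21): -4≡22 → W
D(3)−Z(25): -22≡4 → E
B(1)−S(18): -17≡9 → J
R(17)−L(11): 6 → G
A(0)−V(21): -21≡5 → F
F(5)−Z(25): -20≡6 → G
Q(16)−S(18): -2≡24 → Y
K(10)−L(11): -1≡25 → Z
D(3)−V(21): -18≡8 → I
F(5)−Z(25): -20≡6 → G
U(20)−S(18): 2 → C
M(12)−L(11): 1 → B
Z(25)−V(21): 4 → E
Z(25)−Z(25): 0 → A

UWEJGFGYZIGCBEA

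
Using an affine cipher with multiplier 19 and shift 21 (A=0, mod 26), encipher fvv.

mee

f(5): 19·5+21=116≡12 → m
v(21): 19·21+21=420≡4 → e
v(21): 19·21+21=420≡4 → e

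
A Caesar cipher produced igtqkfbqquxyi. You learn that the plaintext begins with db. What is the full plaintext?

From the crib: i(8)−d(3)=5, so the shift is 5.
Subtract 5 from each ciphertext letter:
i(8): 8−5=3 → d
g(6): 6−5=1 → b
t(19): 19−5=14 → o
q(16): 16−5=11 → l
k(10): 10−5=5 → f
f(5): 5−5=0 → a
b(1): 1−5=-4≡22 → w
q(16): 16−5=11 → l
q(16): 16−5=11 → l
u(20): 20−5=15 → p
x(23): 23−5=18 → s
y(24): 24−5=19 → t
i(8): 8−5=3 → d

dbolfawllpstd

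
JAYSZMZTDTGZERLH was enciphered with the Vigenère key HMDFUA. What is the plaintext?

COVNFMSHAOMZXFIC

Repeat the key across the ciphertext: HMDFUAHMDFUAHMDF
J(9)−H(7): 2 → C
A(0)−M(12): -12≡14 → O
Y(24)−D(3): 21 → V
S(18)−F(5): 13 → N
Z(25)−U(20): 5 → F
M(12)−A(0): 12 → M
Z(25)−H(7): 18 → S
T(19)−M(12): 7 → H
D(3)−D(3): 0 → A
T(19)−F(5): 14 → O
G(6)−U(20): -14≡12 → M
Z(25)−A(0): 25 → Z
E(4)−H(7): -3≡23 → X
R(17)−M(12): 5 → F
L(11)−D(3): 8 → I
H(7)−F(5): 2 → C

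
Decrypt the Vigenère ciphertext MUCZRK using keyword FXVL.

Repeat the key across the ciphertext: FXVLFX
M(12)−F(5): 7 → H
U(20)−X(23): -3≡23 → X
C(2)−V(21): -19≡7 → H
Z(25)−L(11): 14 → O
R(17)−F(5): 12 → M
K(10)−X(23): -13≡13 → N

HXHOMN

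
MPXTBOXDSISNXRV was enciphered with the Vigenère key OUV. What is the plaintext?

YVCFHTJJXUYSJXA

Repeat the key across the ciphertext: OUVOUVOUVOUVOUV
M(12)−O(14): -2≡24 → Y
P(15)−U(20): -5≡21 → V
X(23)−V(21): 2 → C
T(19)−O(14): 5 → F
B(1)−U(20): -19≡7 → H
O(14)−V(21): -7≡19 → T
X(23)−O(14): 9 → J
D(3)−U(20): -17≡9 → J
S(18)−V(21): -3≡23 → X
I(8)−O(14): -6≡20 → U
S(18)−U(20): -2≡24 → Y
N(13)−V(21): -8≡18 → S
X(23)−O(14): 9 → J
R(17)−U(20): -3≡23 → X
V(21)−V(21): 0 → A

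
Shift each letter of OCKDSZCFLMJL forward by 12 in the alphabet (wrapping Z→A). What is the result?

AOWPELORXYVX

O(14): 14+12=26≡0 → A
C(2): 2+12=14 → O
K(10): 10+12=22 → W
D(3): 3+12=15 → P
S(18): 18+12=30≡4 → E
Z(25): 25+12=37≡11 → L
C(2): 2+12=14 → O
F(5): 5+12=17 → R
L(11): 11+12=23 → X
M(12): 12+12=24 → Y
J(9): 9+12=21 → V
L(11): 11+12=23 → X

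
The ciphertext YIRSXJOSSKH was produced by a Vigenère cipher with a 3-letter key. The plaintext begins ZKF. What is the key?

ZYM

Subtract each crib letter from the matching ciphertext letter (mod 26):
Y(24)−Z(25)=-1≡25 → Z
I(8)−K(10)=-2≡24 → Y
R(17)−F(5)=12 → M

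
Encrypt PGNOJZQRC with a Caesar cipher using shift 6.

P(15): 15+6=21 → V
G(6): 6+6=12 → M
N(13): 13+6=19 → T
O(14): 14+6=20 → U
J(9): 9+6=15 → P
Z(25): 25+6=31≡5 → F
Q(16): 16+6=22 → W
R(17): 17+6=23 → X
C(2): 2+6=8 → I

VMTUPFWXI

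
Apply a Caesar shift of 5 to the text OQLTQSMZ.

TVQYVXRE

O(14): 14+5=19 → T
Q(16): 16+5=21 → V
L(11): 11+5=16 → Q
T(19): 19+5=24 → Y
Q(16): 16+5=21 → V
S(18): 18+5=23 → X
M(12): 12+5=17 → R
Z(25): 25+5=30≡4 → E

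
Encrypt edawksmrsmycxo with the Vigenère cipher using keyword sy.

Repeat the key across the message: sysysysysysysy
e(4)+s(18): 22 → w
d(3)+y(24): 27≡1 → b
a(0)+s(18): 18 → s
w(22)+y(24): 46≡20 → u
k(10)+s(18): 28≡2 → c
s(18)+y(24): 42≡16 → q
m(12)+s(18): 30≡4 → e
r(17)+y(24): 41≡15 → p
s(18)+s(18): 36≡10 → k
m(12)+y(24): 36≡10 → k
y(24)+s(18): 42≡16 → q
c(2)+y(24): 26≡0 → a
x(23)+s(18): 41≡15 → p
o(14)+y(24): 38≡12 → m

wbsucqepkkqapm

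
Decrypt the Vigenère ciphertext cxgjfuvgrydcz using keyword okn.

ontvvhhwektpl

Repeat the key across the ciphertext: oknoknoknokno
c(2)−o(14): -12≡14 → o
x(23)−k(10): 13 → n
g(6)−n(13): -7≡19 → t
j(9)−o(14): -5≡21 → v
f(5)−k(10): -5≡21 → v
u(20)−n(13): 7 → h
v(21)−o(14): 7 → h
g(6)−k(10): -4≡22 → w
r(17)−n(13): 4 → e
y(24)−o(14): 10 → k
d(3)−k(10): -7≡19 → t
c(2)−n(13): -11≡15 → p
z(25)−o(14): 11 → l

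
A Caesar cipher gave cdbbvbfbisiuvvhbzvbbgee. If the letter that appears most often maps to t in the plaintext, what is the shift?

8

The most frequent ciphertext letter is b (appears 7 times).
b is position 1; t is position 19.
Shift = -18≡8.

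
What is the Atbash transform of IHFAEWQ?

RSUZVDJ

I(8) → R(17)
H(7) → S(18)
F(5) → U(20)
A(0) → Z(25)
E(4) → V(21)
W(22) → D(3)
Q(16) → J(9)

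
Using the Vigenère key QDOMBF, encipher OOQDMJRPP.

Repeat the key across the message: QDOMBFQDO
O(14)+Q(16): 30≡4 → E
O(14)+D(3): 17 → R
Q(16)+O(14): 30≡4 → E
D(3)+M(12): 15 → P
M(12)+B(1): 13 → N
J(9)+F(5): 14 → O
R(17)+Q(16): 33≡7 → H
P(15)+D(3): 18 → S
P(15)+O(14): 29≡3 → D

EREPNOHSD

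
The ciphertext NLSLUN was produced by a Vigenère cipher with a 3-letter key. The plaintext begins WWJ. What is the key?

RPJ

Subtract each crib letter from the matching ciphertext letter (mod 26):
N(13)−W(22)=-9≡17 → R
L(11)−W(22)=-11≡15 → P
S(18)−J(9)=9 → J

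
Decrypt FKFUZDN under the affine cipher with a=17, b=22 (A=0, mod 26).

ZKZGRFB

The inverse of 17 mod 26 is 23, since 17·23=391≡1. Apply D(y)=23·(y−22) mod 26:
F(5): 23·(5−22)=-391≡25 → Z
K(10): 23·(10−22)=-276≡10 → K
F(5): 23·(5−22)=-391≡25 → Z
U(20): 23·(20−22)=-46≡6 → G
Z(25): 23·(25−22)=69≡17 → R
D(3): 23·(3−22)=-437≡5 → F
N(13): 23·(13−22)=-207≡1 → B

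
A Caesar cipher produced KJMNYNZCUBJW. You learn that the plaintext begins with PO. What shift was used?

21

From the crib: K(10)−P(15)=-5≡21, so the shift is 21.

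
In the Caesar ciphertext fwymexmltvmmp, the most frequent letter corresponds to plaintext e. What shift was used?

The most frequent ciphertext letter is m (appears 4 times).
m is position 12; e is position 4.
Shift = 8.

8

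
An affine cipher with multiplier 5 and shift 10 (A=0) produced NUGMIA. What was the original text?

LCUQKY

The inverse of 5 mod 26 is 21, since 5·21=105≡1. Apply D(y)=21·(y−10) mod 26:
N(13): 21·(13−10)=63≡11 → L
U(20): 21·(20−10)=210≡2 → C
G(6): 21·(6−10)=-84≡20 → U
M(12): 21·(12−10)=42≡16 → Q
I(8): 21·(8−10)=-42≡10 → K
A(0): 21·(0−10)=-210≡24 → Y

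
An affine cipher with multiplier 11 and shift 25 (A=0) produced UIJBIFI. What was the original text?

JPIMPKP

The inverse of 11 mod 26 is 19, since 11·19=209≡1. Apply D(y)=19·(y−25) mod 26:
U(20): 19·(20−25)=-95≡9 → J
I(8): 19·(8−25)=-323≡15 → P
J(9): 19·(9−25)=-304≡8 → I
B(1): 19·(1−25)=-456≡12 → M
I(8): 19·(8−25)=-323≡15 → P
F(5): 19·(5−25)=-380≡10 → K
I(8): 19·(8−25)=-323≡15 → P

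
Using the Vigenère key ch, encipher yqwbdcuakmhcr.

axyifjwhmtjjt

Repeat the key across the message: chchchchchchc
y(24)+c(2): 26≡0 → a
q(16)+h(7): 23 → x
w(22)+c(2): 24 → y
b(1)+h(7): 8 → i
d(3)+c(2): 5 → f
c(2)+h(7): 9 → j
u(20)+c(2): 22 → w
a(0)+h(7): 7 → h
k(10)+c(2): 12 → m
m(12)+h(7): 19 → t
h(7)+c(2): 9 → j
c(2)+h(7): 9 → j
r(17)+c(2): 19 → t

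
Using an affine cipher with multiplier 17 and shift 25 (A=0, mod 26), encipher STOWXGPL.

S(18): 17·18+25=331≡19 → T
T(19): 17·19+25=348≡10 → K
O(14): 17·14+25=263≡3 → D
W(22): 17·22+25=399≡9 → J
X(23): 17·23+25=416≡0 → A
G(6): 17·6+25=127≡23 → X
P(15): 17·15+25=280≡20 → U
L(11): 17·11+25=212≡4 → E

TKDJAXUE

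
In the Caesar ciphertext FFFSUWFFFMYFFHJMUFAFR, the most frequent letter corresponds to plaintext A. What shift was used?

The most frequent ciphertext letter is F (appears 10 times).
F is position 5; A is position 0.
Shift = 5.

5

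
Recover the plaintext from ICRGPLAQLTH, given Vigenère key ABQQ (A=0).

Repeat the key across the ciphertext: ABQQABQQABQ
I(8)−A(0): 8 → I
C(2)−B(1): 1 → B
R(17)−Q(16): 1 → B
G(6)−Q(16): -10≡16 → Q
P(15)−A(0): 15 → P
L(11)−B(1): 10 → K
A(0)−Q(16): -16≡10 → K
Q(16)−Q(16): 0 → A
L(11)−A(0): 11 → L
T(19)−B(1): 18 → S
H(7)−Q(16): -9≡17 → R

IBBQPKKALSR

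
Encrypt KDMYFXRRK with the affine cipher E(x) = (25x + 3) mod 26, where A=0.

K(10): 25·10+3=253≡19 → T
D(3): 25·3+3=78≡0 → A
M(12): 25·12+3=303≡17 → R
Y(24): 25·24+3=603≡5 → F
F(5): 25·5+3=128≡24 → Y
X(23): 25·23+3=578≡6 → G
R(17): 25·17+3=428≡12 → M
R(17): 25·17+3=428≡12 → M
K(10): 25·10+3=253≡19 → T

TARFYGMMT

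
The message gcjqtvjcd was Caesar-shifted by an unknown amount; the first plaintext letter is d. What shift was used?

From the crib: g(6)−d(3)=3, so the shift is 3.

3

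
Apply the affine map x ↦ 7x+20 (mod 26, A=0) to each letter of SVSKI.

S(18): 7·18+20=146≡16 → Q
V(21): 7·21+20=167≡11 → L
S(18): 7·18+20=146≡16 → Q
K(10): 7·10+20=90≡12 → M
I(8): 7·8+20=76≡24 → Y

QLQMY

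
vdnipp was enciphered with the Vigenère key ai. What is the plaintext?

Repeat the key across the ciphertext: aiaiai
v(21)−a(0): 21 → v
d(3)−i(8): -5≡21 → v
n(13)−a(0): 13 → n
i(8)−i(8): 0 → a
p(15)−a(0): 15 → p
p(15)−i(8): 7 → h

vvnaph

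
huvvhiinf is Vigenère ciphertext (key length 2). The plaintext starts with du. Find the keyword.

Subtract each crib letter from the matching ciphertext letter (mod 26):
h(7)−d(3)=4 → e
u(20)−u(20)=0 → a

ea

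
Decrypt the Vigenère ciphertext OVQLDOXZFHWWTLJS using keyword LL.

DKFASDMOUWLLIAYH

Repeat the key across the ciphertext: LLLLLLLLLLLLLLLL
O(14)−L(11): 3 → D
V(21)−L(11): 10 → K
Q(16)−L(11): 5 → F
L(11)−L(11): 0 → A
D(3)−L(11): -8≡18 → S
O(14)−L(11): 3 → D
X(23)−L(11): 12 → M
Z(25)−L(11): 14 → O
F(5)−L(11): -6≡20 → U
H(7)−L(11): -4≡22 → W
W(22)−L(11): 11 → L
W(22)−L(11): 11 → L
T(19)−L(11): 8 → I
L(11)−L(11): 0 → A
J(9)−L(11): -2≡24 → Y
S(18)−L(11): 7 → H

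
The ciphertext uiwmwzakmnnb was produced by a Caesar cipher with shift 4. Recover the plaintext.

u(20): 20−4=16 → q
i(8): 8−4=4 → e
w(22): 22−4=18 → s
m(12): 12−4=8 → i
w(22): 22−4=18 → s
z(25): 25−4=21 → v
a(0): 0−4=-4≡22 → w
k(10): 10−4=6 → g
m(12): 12−4=8 → i
n(13): 13−4=9 → j
n(13): 13−4=9 → j
b(1): 1−4=-3≡23 → x

qesisvwgijjx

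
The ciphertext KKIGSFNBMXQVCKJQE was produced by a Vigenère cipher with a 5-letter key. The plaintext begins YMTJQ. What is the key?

MYPXC

Subtract each crib letter from the matching ciphertext letter (mod 26):
K(10)−Y(24)=-14≡12 → M
K(10)−M(12)=-2≡24 → Y
I(8)−T(19)=-11≡15 → P
G(6)−J(9)=-3≡23 → X
S(18)−Q(16)=2 → C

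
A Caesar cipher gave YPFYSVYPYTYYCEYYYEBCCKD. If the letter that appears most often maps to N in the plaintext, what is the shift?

The most frequent ciphertext letter is Y (appears 9 times).
Y is position 24; N is position 13.
Shift = 11.

11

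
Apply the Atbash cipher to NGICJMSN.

MTRXQNHM

N(13) → M(12)
G(6) → T(19)
I(8) → R(17)
C(2) → X(23)
J(9) → Q(16)
M(12) → N(13)
S(18) → H(7)
N(13) → M(12)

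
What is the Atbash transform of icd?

rxw

i(8) → r(17)
c(2) → x(23)
d(3) → w(22)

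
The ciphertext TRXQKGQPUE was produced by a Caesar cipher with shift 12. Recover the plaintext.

T(19): 19−12=7 → H
R(17): 17−12=5 → F
X(23): 23−12=11 → L
Q(16): 16−12=4 → E
K(10): 10−12=-2≡24 → Y
G(6): 6−12=-6≡20 → U
Q(16): 16−12=4 → E
P(15): 15−12=3 → D
U(20): 20−12=8 → I
E(4): 4−12=-8≡18 → S

HFLEYUEDIS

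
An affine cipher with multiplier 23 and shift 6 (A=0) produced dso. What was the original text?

bwg

The inverse of 23 mod 26 is 17, since 23·17=391≡1. Apply D(y)=17·(y−6) mod 26:
d(3): 17·(3−6)=-51≡1 → b
s(18): 17·(18−6)=204≡22 → w
o(14): 17·(14−6)=136≡6 → g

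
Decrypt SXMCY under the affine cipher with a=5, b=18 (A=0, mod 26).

ABECW

The inverse of 5 mod 26 is 21, since 5·21=105≡1. Apply D(y)=21·(y−18) mod 26:
S(18): 21·(18−18)=0 → A
X(23): 21·(23−18)=105≡1 → B
M(12): 21·(12−18)=-126≡4 → E
C(2): 21·(2−18)=-336≡2 → C
Y(24): 21·(24−18)=126≡22 → W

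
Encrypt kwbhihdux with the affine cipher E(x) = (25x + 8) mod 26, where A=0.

ymhbabfol

k(10): 25·10+8=258≡24 → y
w(22): 25·22+8=558≡12 → m
b(1): 25·1+8=33≡7 → h
h(7): 25·7+8=183≡1 → b
i(8): 25·8+8=208≡0 → a
h(7): 25·7+8=183≡1 → b
d(3): 25·3+8=83≡5 → f
u(20): 25·20+8=508≡14 → o
x(23): 25·23+8=583≡11 → l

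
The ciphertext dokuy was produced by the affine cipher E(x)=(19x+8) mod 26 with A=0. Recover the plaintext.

The inverse of 19 mod 26 is 11, since 19·11=209≡1. Apply D(y)=11·(y−8) mod 26:
d(3): 11·(3−8)=-55≡23 → x
o(14): 11·(14−8)=66≡14 → o
k(10): 11·(10−8)=22 → w
u(20): 11·(20−8)=132≡2 → c
y(24): 11·(24−8)=176≡20 → u

xowcu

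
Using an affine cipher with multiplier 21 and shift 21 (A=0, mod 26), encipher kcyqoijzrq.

xlftdhcaot

k(10): 21·10+21=231≡23 → x
c(2): 21·2+21=63≡11 → l
y(24): 21·24+21=525≡5 → f
q(16): 21·16+21=357≡19 → t
o(14): 21·14+21=315≡3 → d
i(8): 21·8+21=189≡7 → h
j(9): 21·9+21=210≡2 → c
z(25): 21·25+21=546≡0 → a
r(17): 21·17+21=378≡14 → o
q(16): 21·16+21=357≡19 → t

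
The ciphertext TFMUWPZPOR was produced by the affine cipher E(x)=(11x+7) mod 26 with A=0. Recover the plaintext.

UORNZWEWDI

The inverse of 11 mod 26 is 19, since 11·19=209≡1. Apply D(y)=19·(y−7) mod 26:
T(19): 19·(19−7)=228≡20 → U
F(5): 19·(5−7)=-38≡14 → O
M(12): 19·(12−7)=95≡17 → R
U(20): 19·(20−7)=247≡13 → N
W(22): 19·(22−7)=285≡25 → Z
P(15): 19·(15−7)=152≡22 → W
Z(25): 19·(25−7)=342≡4 → E
P(15): 19·(15−7)=152≡22 → W
O(14): 19·(14−7)=133≡3 → D
R(17): 19·(17−7)=190≡8 → I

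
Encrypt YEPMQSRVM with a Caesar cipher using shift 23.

Y(24): 24+23=47≡21 → V
E(4): 4+23=27≡1 → B
P(15): 15+23=38≡12 → M
M(12): 12+23=35≡9 → J
Q(16): 16+23=39≡13 → N
S(18): 18+23=41≡15 → P
R(17): 17+23=40≡14 → O
V(21): 21+23=44≡18 → S
M(12): 12+23=35≡9 → J

VBMJNPOSJ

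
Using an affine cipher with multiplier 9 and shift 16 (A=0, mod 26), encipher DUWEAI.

D(3): 9·3+16=43≡17 → R
U(20): 9·20+16=196≡14 → O
W(22): 9·22+16=214≡6 → G
E(4): 9·4+16=52≡0 → A
A(0): 9·0+16=16 → Q
I(8): 9·8+16=88≡10 → K

ROGAQK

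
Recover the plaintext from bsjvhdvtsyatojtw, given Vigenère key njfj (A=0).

Repeat the key across the ciphertext: njfjnjfjnjfjnjfj
b(1)−n(13): -12≡14 → o
s(18)−j(9): 9 → j
j(9)−f(5): 4 → e
v(21)−j(9): 12 → m
h(7)−n(13): -6≡20 → u
d(3)−j(9): -6≡20 → u
v(21)−f(5): 16 → q
t(19)−j(9): 10 → k
s(18)−n(13): 5 → f
y(24)−j(9): 15 → p
a(0)−f(5): -5≡21 → v
t(19)−j(9): 10 → k
o(14)−n(13): 1 → b
j(9)−j(9): 0 → a
t(19)−f(5): 14 → o
w(22)−j(9): 13 → n

ojemuuqkfpvkbaon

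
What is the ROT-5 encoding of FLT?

F(5): 5+5=10 → K
L(11): 11+5=16 → Q
T(19): 19+5=24 → Y

KQY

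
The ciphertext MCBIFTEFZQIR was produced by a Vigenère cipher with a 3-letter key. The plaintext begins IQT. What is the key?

Subtract each crib letter from the matching ciphertext letter (mod 26):
M(12)−I(8)=4 → E
C(2)−Q(16)=-14≡12 → M
B(1)−T(19)=-18≡8 → I

EMI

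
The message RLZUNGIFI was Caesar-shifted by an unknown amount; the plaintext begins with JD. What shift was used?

From the crib: R(17)−J(9)=8, so the shift is 8.

8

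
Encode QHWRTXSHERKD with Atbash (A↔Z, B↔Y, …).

Q(16) → J(9)
H(7) → S(18)
W(22) → D(3)
R(17) → I(8)
T(19) → G(6)
X(23) → C(2)
S(18) → H(7)
H(7) → S(18)
E(4) → V(21)
R(17) → I(8)
K(10) → P(15)
D(3) → W(22)

JSDIGCHSVIPW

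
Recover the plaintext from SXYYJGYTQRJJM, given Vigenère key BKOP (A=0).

Repeat the key across the ciphertext: BKOPBKOPBKOPB
S(18)−B(1): 17 → R
X(23)−K(10): 13 → N
Y(24)−O(14): 10 → K
Y(24)−P(15): 9 → J
J(9)−B(1): 8 → I
G(6)−K(10): -4≡22 → W
Y(24)−O(14): 10 → K
T(19)−P(15): 4 → E
Q(16)−B(1): 15 → P
R(17)−K(10): 7 → H
J(9)−O(14): -5≡21 → V
J(9)−P(15): -6≡20 → U
M(12)−B(1): 11 → L

RNKJIWKEPHVUL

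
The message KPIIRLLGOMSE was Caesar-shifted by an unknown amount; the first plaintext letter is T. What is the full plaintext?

TYRRAUUPXVBN

From the crib: K(10)−T(19)=-9≡17, so the shift is 17.
Subtract 17 from each ciphertext letter:
K(10): 10−17=-7≡19 → T
P(15): 15−17=-2≡24 → Y
I(8): 8−17=-9≡17 → R
I(8): 8−17=-9≡17 → R
R(17): 17−17=0 → A
L(11): 11−17=-6≡20 → U
L(11): 11−17=-6≡20 → U
G(6): 6−17=-11≡15 → P
O(14): 14−17=-3≡23 → X
M(12): 12−17=-5≡21 → V
S(18): 18−17=1 → B
E(4): 4−17=-13≡13 → N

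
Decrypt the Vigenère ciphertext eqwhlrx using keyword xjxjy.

hhzynuo

Repeat the key across the ciphertext: xjxjyxj
e(4)−x(23): -19≡7 → h
q(16)−j(9): 7 → h
w(22)−x(23): -1≡25 → z
h(7)−j(9): -2≡24 → y
l(11)−y(24): -13≡13 → n
r(17)−x(23): -6≡20 → u
x(23)−j(9): 14 → o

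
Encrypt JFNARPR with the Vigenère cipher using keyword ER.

Repeat the key across the message: ERERERE
J(9)+E(4): 13 → N
F(5)+R(17): 22 → W
N(13)+E(4): 17 → R
A(0)+R(17): 17 → R
R(17)+E(4): 21 → V
P(15)+R(17): 32≡6 → G
R(17)+E(4): 21 → V

NWRRVGV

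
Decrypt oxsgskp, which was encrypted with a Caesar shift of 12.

o(14): 14−12=2 → c
x(23): 23−12=11 → l
s(18): 18−12=6 → g
g(6): 6−12=-6≡20 → u
s(18): 18−12=6 → g
k(10): 10−12=-2≡24 → y
p(15): 15−12=3 → d

clgugyd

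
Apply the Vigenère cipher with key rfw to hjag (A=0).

Repeat the key across the message: rfwr
h(7)+r(17): 24 → y
j(9)+f(5): 14 → o
a(0)+w(22): 22 → w
g(6)+r(17): 23 → x

yowx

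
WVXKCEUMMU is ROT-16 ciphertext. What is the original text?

W(22): 22−16=6 → G
V(21): 21−16=5 → F
X(23): 23−16=7 → H
K(10): 10−16=-6≡20 → U
C(2): 2−16=-14≡12 → M
E(4): 4−16=-12≡14 → O
U(20): 20−16=4 → E
M(12): 12−16=-4≡22 → W
M(12): 12−16=-4≡22 → W
U(20): 20−16=4 → E

GFHUMOEWWE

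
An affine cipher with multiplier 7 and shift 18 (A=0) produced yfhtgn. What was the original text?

The inverse of 7 mod 26 is 15, since 7·15=105≡1. Apply D(y)=15·(y−18) mod 26:
y(24): 15·(24−18)=90≡12 → m
f(5): 15·(5−18)=-195≡13 → n
h(7): 15·(7−18)=-165≡17 → r
t(19): 15·(19−18)=15 → p
g(6): 15·(6−18)=-180≡2 → c
n(13): 15·(13−18)=-75≡3 → d

mnrpcd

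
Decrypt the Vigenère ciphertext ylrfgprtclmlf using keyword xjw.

Repeat the key across the ciphertext: xjwxjwxjwxjwx
y(24)−x(23): 1 → b
l(11)−j(9): 2 → c
r(17)−w(22): -5≡21 → v
f(5)−x(23): -18≡8 → i
g(6)−j(9): -3≡23 → x
p(15)−w(22): -7≡19 → t
r(17)−x(23): -6≡20 → u
t(19)−j(9): 10 → k
c(2)−w(22): -20≡6 → g
l(11)−x(23): -12≡14 → o
m(12)−j(9): 3 → d
l(11)−w(22): -11≡15 → p
f(5)−x(23): -18≡8 → i

bcvixtukgodpi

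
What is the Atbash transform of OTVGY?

O(14) → L(11)
T(19) → G(6)
V(21) → E(4)
G(6) → T(19)
Y(24) → B(1)

LGETB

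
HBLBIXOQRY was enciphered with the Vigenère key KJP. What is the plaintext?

XSWRZIEHCO

Repeat the key across the ciphertext: KJPKJPKJPK
H(7)−K(10): -3≡23 → X
B(1)−J(9): -8≡18 → S
L(11)−P(15): -4≡22 → W
B(1)−K(10): -9≡17 → R
I(8)−J(9): -1≡25 → Z
X(23)−P(15): 8 → I
O(14)−K(10): 4 → E
Q(16)−J(9): 7 → H
R(17)−P(15): 2 → C
Y(24)−K(10): 14 → O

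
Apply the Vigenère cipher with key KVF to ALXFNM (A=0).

KGCPIR

Repeat the key across the message: KVFKVF
A(0)+K(10): 10 → K
L(11)+V(21): 32≡6 → G
X(23)+F(5): 28≡2 → C
F(5)+K(10): 15 → P
N(13)+V(21): 34≡8 → I
M(12)+F(5): 17 → R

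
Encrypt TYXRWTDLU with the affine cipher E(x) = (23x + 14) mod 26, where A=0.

JUXPAJFHG

T(19): 23·19+14=451≡9 → J
Y(24): 23·24+14=566≡20 → U
X(23): 23·23+14=543≡23 → X
R(17): 23·17+14=405≡15 → P
W(22): 23·22+14=520≡0 → A
T(19): 23·19+14=451≡9 → J
D(3): 23·3+14=83≡5 → F
L(11): 23·11+14=267≡7 → H
U(20): 23·20+14=474≡6 → G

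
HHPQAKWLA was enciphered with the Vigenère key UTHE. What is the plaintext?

NOIMGRPHG

Repeat the key across the ciphertext: UTHEUTHEU
H(7)−U(20): -13≡13 → N
H(7)−T(19): -12≡14 → O
P(15)−H(7): 8 → I
Q(16)−E(4): 12 → M
A(0)−U(20): -20≡6 → G
K(10)−T(19): -9≡17 → R
W(22)−H(7): 15 → P
L(11)−E(4): 7 → H
A(0)−U(20): -20≡6 → G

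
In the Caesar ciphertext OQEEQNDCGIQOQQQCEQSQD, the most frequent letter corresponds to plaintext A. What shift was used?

16

The most frequent ciphertext letter is Q (appears 8 times).
Q is position 16; A is position 0.
Shift = 16.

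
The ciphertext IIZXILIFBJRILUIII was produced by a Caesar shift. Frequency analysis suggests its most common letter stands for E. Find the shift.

4

The most frequent ciphertext letter is I (appears 8 times).
I is position 8; E is position 4.
Shift = 4.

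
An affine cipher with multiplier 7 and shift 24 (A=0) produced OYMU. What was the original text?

The inverse of 7 mod 26 is 15, since 7·15=105≡1. Apply D(y)=15·(y−24) mod 26:
O(14): 15·(14−24)=-150≡6 → G
Y(24): 15·(24−24)=0 → A
M(12): 15·(12−24)=-180≡2 → C
U(20): 15·(20−24)=-60≡18 → S

GACS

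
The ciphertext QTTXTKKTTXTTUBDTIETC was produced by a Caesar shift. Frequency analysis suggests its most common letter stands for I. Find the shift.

The most frequent ciphertext letter is T (appears 9 times).
T is position 19; I is position 8.
Shift = 11.

11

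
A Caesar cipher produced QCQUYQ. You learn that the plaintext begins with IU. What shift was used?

From the crib: Q(16)−I(8)=8, so the shift is 8.

8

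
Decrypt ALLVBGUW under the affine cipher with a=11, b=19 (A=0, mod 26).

The inverse of 11 mod 26 is 19, since 11·19=209≡1. Apply D(y)=19·(y−19) mod 26:
A(0): 19·(0−19)=-361≡3 → D
L(11): 19·(11−19)=-152≡4 → E
L(11): 19·(11−19)=-152≡4 → E
V(21): 19·(21−19)=38≡12 → M
B(1): 19·(1−19)=-342≡22 → W
G(6): 19·(6−19)=-247≡13 → N
U(20): 19·(20−19)=19 → T
W(22): 19·(22−19)=57≡5 → F

DEEMWNTF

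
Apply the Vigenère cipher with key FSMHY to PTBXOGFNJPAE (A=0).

Repeat the key across the message: FSMHYFSMHYFS
P(15)+F(5): 20 → U
T(19)+S(18): 37≡11 → L
B(1)+M(12): 13 → N
X(23)+H(7): 30≡4 → E
O(14)+Y(24): 38≡12 → M
G(6)+F(5): 11 → L
F(5)+S(18): 23 → X
N(13)+M(12): 25 → Z
J(9)+H(7): 16 → Q
P(15)+Y(24): 39≡13 → N
A(0)+F(5): 5 → F
E(4)+S(18): 22 → W

ULNEMLXZQNFW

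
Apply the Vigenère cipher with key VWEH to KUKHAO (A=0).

FQOOVK

Repeat the key across the message: VWEHVW
K(10)+V(21): 31≡5 → F
U(20)+W(22): 42≡16 → Q
K(10)+E(4): 14 → O
H(7)+H(7): 14 → O
A(0)+V(21): 21 → V
O(14)+W(22): 36≡10 → K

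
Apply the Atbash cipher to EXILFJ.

E(4) → V(21)
X(23) → C(2)
I(8) → R(17)
L(11) → O(14)
F(5) → U(20)
J(9) → Q(16)

VCROUQ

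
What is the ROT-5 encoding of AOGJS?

A(0): 0+5=5 → F
O(14): 14+5=19 → T
G(6): 6+5=11 → L
J(9): 9+5=14 → O
S(18): 18+5=23 → X

FTLOX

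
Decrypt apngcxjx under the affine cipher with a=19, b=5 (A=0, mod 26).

The inverse of 19 mod 26 is 11, since 19·11=209≡1. Apply D(y)=11·(y−5) mod 26:
a(0): 11·(0−5)=-55≡23 → x
p(15): 11·(15−5)=110≡6 → g
n(13): 11·(13−5)=88≡10 → k
g(6): 11·(6−5)=11 → l
c(2): 11·(2−5)=-33≡19 → t
x(23): 11·(23−5)=198≡16 → q
j(9): 11·(9−5)=44≡18 → s
x(23): 11·(23−5)=198≡16 → q

xgkltqsq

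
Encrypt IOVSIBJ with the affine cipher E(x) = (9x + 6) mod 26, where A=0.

ACNMAPJ

I(8): 9·8+6=78≡0 → A
O(14): 9·14+6=132≡2 → C
V(21): 9·21+6=195≡13 → N
S(18): 9·18+6=168≡12 → M
I(8): 9·8+6=78≡0 → A
B(1): 9·1+6=15 → P
J(9): 9·9+6=87≡9 → J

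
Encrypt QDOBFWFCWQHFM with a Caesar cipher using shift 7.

XKVIMDMJDXOMT

Q(16): 16+7=23 → X
D(3): 3+7=10 → K
O(14): 14+7=21 → V
B(1): 1+7=8 → I
F(5): 5+7=12 → M
W(22): 22+7=29≡3 → D
F(5): 5+7=12 → M
C(2): 2+7=9 → J
W(22): 22+7=29≡3 → D
Q(16): 16+7=23 → X
H(7): 7+7=14 → O
F(5): 5+7=12 → M
M(12): 12+7=19 → T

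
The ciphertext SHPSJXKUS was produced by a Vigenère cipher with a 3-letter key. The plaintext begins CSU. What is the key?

QPV

Subtract each crib letter from the matching ciphertext letter (mod 26):
S(18)−C(2)=16 → Q
H(7)−S(18)=-11≡15 → P
P(15)−U(20)=-5≡21 → V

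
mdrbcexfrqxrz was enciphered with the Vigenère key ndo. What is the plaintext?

Repeat the key across the ciphertext: ndondondondon
m(12)−n(13): -1≡25 → z
d(3)−d(3): 0 → a
r(17)−o(14): 3 → d
b(1)−n(13): -12≡14 → o
c(2)−d(3): -1≡25 → z
e(4)−o(14): -10≡16 → q
x(23)−n(13): 10 → k
f(5)−d(3): 2 → c
r(17)−o(14): 3 → d
q(16)−n(13): 3 → d
x(23)−d(3): 20 → u
r(17)−o(14): 3 → d
z(25)−n(13): 12 → m

zadozqkcddudm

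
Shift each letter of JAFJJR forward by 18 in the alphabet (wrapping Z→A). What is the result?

J(9): 9+18=27≡1 → B
A(0): 0+18=18 → S
F(5): 5+18=23 → X
J(9): 9+18=27≡1 → B
J(9): 9+18=27≡1 → B
R(17): 17+18=35≡9 → J

BSXBBJ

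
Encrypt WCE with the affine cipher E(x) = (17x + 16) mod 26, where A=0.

W(22): 17·22+16=390≡0 → A
C(2): 17·2+16=50≡24 → Y
E(4): 17·4+16=84≡6 → G

AYG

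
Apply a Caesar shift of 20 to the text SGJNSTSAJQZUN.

S(18): 18+20=38≡12 → M
G(6): 6+20=26≡0 → A
J(9): 9+20=29≡3 → D
N(13): 13+20=33≡7 → H
S(18): 18+20=38≡12 → M
T(19): 19+20=39≡13 → N
S(18): 18+20=38≡12 → M
A(0): 0+20=20 → U
J(9): 9+20=29≡3 → D
Q(16): 16+20=36≡10 → K
Z(25): 25+20=45≡19 → T
U(20): 20+20=40≡14 → O
N(13): 13+20=33≡7 → H

MADHMNMUDKTOH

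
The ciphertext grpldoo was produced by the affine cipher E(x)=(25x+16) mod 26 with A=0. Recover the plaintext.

kzbfncc

The inverse of 25 mod 26 is 25, since 25·25=625≡1. Apply D(y)=25·(y−16) mod 26:
g(6): 25·(6−16)=-250≡10 → k
r(17): 25·(17−16)=25 → z
p(15): 25·(15−16)=-25≡1 → b
l(11): 25·(11−16)=-125≡5 → f
d(3): 25·(3−16)=-325≡13 → n
o(14): 25·(14−16)=-50≡2 → c
o(14): 25·(14−16)=-50≡2 → c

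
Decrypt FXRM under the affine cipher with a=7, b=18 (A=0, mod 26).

NXLO

The inverse of 7 mod 26 is 15, since 7·15=105≡1. Apply D(y)=15·(y−18) mod 26:
F(5): 15·(5−18)=-195≡13 → N
X(23): 15·(23−18)=75≡23 → X
R(17): 15·(17−18)=-15≡11 → L
M(12): 15·(12−18)=-90≡14 → O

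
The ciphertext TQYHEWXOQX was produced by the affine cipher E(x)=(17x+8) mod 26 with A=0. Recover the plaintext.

TCEDMKHICH

The inverse of 17 mod 26 is 23, since 17·23=391≡1. Apply D(y)=23·(y−8) mod 26:
T(19): 23·(19−8)=253≡19 → T
Q(16): 23·(16−8)=184≡2 → C
Y(24): 23·(24−8)=368≡4 → E
H(7): 23·(7−8)=-23≡3 → D
E(4): 23·(4−8)=-92≡12 → M
W(22): 23·(22−8)=322≡10 → K
X(23): 23·(23−8)=345≡7 → H
O(14): 23·(14−8)=138≡8 → I
Q(16): 23·(16−8)=184≡2 → C
X(23): 23·(23−8)=345≡7 → H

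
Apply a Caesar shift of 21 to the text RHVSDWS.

MCQNYRN

R(17): 17+21=38≡12 → M
H(7): 7+21=28≡2 → C
V(21): 21+21=42≡16 → Q
S(18): 18+21=39≡13 → N
D(3): 3+21=24 → Y
W(22): 22+21=43≡17 → R
S(18): 18+21=39≡13 → N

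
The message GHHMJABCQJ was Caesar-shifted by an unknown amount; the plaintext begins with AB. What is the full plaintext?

From the crib: G(6)−A(0)=6, so the shift is 6.
Subtract 6 from each ciphertext letter:
G(6): 6−6=0 → A
H(7): 7−6=1 → B
H(7): 7−6=1 → B
M(12): 12−6=6 → G
J(9): 9−6=3 → D
A(0): 0−6=-6≡20 → U
B(1): 1−6=-5≡21 → V
C(2): 2−6=-4≡22 → W
Q(16): 16−6=10 → K
J(9): 9−6=3 → D

ABBGDUVWKD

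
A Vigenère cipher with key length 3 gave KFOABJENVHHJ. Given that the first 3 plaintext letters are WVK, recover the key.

OKE

Subtract each crib letter from the matching ciphertext letter (mod 26):
K(10)−W(22)=-12≡14 → O
F(5)−V(21)=-16≡10 → K
O(14)−K(10)=4 → E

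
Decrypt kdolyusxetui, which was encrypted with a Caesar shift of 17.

k(10): 10−17=-7≡19 → t
d(3): 3−17=-14≡12 → m
o(14): 14−17=-3≡23 → x
l(11): 11−17=-6≡20 → u
y(24): 24−17=7 → h
u(20): 20−17=3 → d
s(18): 18−17=1 → b
x(23): 23−17=6 → g
e(4): 4−17=-13≡13 → n
t(19): 19−17=2 → c
u(20): 20−17=3 → d
i(8): 8−17=-9≡17 → r

tmxuhdbgncdr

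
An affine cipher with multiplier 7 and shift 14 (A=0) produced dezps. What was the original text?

The inverse of 7 mod 26 is 15, since 7·15=105≡1. Apply D(y)=15·(y−14) mod 26:
d(3): 15·(3−14)=-165≡17 → r
e(4): 15·(4−14)=-150≡6 → g
z(25): 15·(25−14)=165≡9 → j
p(15): 15·(15−14)=15 → p
s(18): 15·(18−14)=60≡8 → i

rgjpi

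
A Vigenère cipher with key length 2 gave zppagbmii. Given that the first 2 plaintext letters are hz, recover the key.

Subtract each crib letter from the matching ciphertext letter (mod 26):
z(25)−h(7)=18 → s
p(15)−z(25)=-10≡16 → q

sq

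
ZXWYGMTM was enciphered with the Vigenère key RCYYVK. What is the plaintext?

IVYALCCK

Repeat the key across the ciphertext: RCYYVKRC
Z(25)−R(17): 8 → I
X(23)−C(2): 21 → V
W(22)−Y(24): -2≡24 → Y
Y(24)−Y(24): 0 → A
G(6)−V(21): -15≡11 → L
M(12)−K(10): 2 → C
T(19)−R(17): 2 → C
M(12)−C(2): 10 → K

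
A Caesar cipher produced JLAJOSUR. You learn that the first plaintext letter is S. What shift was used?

17

From the crib: J(9)−S(18)=-9≡17, so the shift is 17.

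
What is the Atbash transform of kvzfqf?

k(10) → p(15)
v(21) → e(4)
z(25) → a(0)
f(5) → u(20)
q(16) → j(9)
f(5) → u(20)

peauju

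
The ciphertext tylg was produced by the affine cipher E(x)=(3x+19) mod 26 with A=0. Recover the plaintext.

The inverse of 3 mod 26 is 9, since 3·9=27≡1. Apply D(y)=9·(y−19) mod 26:
t(19): 9·(19−19)=0 → a
y(24): 9·(24−19)=45≡19 → t
l(11): 9·(11−19)=-72≡6 → g
g(6): 9·(6−19)=-117≡13 → n

atgn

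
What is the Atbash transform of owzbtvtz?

ldaygega

o(14) → l(11)
w(22) → d(3)
z(25) → a(0)
b(1) → y(24)
t(19) → g(6)
v(21) → e(4)
t(19) → g(6)
z(25) → a(0)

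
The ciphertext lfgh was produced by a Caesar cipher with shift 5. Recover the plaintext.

gabc

l(11): 11−5=6 → g
f(5): 5−5=0 → a
g(6): 6−5=1 → b
h(7): 7−5=2 → c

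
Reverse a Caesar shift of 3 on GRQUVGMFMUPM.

DONRSDJCJRMJ

G(6): 6−3=3 → D
R(17): 17−3=14 → O
Q(16): 16−3=13 → N
U(20): 20−3=17 → R
V(21): 21−3=18 → S
G(6): 6−3=3 → D
M(12): 12−3=9 → J
F(5): 5−3=2 → C
M(12): 12−3=9 → J
U(20): 20−3=17 → R
P(15): 15−3=12 → M
M(12): 12−3=9 → J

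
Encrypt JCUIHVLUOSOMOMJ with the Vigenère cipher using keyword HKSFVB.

QMMNCWSEGXJNVWB

Repeat the key across the message: HKSFVBHKSFVBHKS
J(9)+H(7): 16 → Q
C(2)+K(10): 12 → M
U(20)+S(18): 38≡12 → M
I(8)+F(5): 13 → N
H(7)+V(21): 28≡2 → C
V(21)+B(1): 22 → W
L(11)+H(7): 18 → S
U(20)+K(10): 30≡4 → E
O(14)+S(18): 32≡6 → G
S(18)+F(5): 23 → X
O(14)+V(21): 35≡9 → J
M(12)+B(1): 13 → N
O(14)+H(7): 21 → V
M(12)+K(10): 22 → W
J(9)+S(18): 27≡1 → B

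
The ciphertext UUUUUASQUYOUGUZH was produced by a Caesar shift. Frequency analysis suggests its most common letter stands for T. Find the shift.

The most frequent ciphertext letter is U (appears 8 times).
U is position 20; T is position 19.
Shift = 1.

1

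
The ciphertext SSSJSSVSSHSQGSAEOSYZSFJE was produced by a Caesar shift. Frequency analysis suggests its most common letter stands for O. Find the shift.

4

The most frequent ciphertext letter is S (appears 11 times).
S is position 18; O is position 14.
Shift = 4.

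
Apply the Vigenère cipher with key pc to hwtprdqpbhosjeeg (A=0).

Repeat the key across the message: pcpcpcpcpcpcpcpc
h(7)+p(15): 22 → w
w(22)+c(2): 24 → y
t(19)+p(15): 34≡8 → i
p(15)+c(2): 17 → r
r(17)+p(15): 32≡6 → g
d(3)+c(2): 5 → f
q(16)+p(15): 31≡5 → f
p(15)+c(2): 17 → r
b(1)+p(15): 16 → q
h(7)+c(2): 9 → j
o(14)+p(15): 29≡3 → d
s(18)+c(2): 20 → u
j(9)+p(15): 24 → y
e(4)+c(2): 6 → g
e(4)+p(15): 19 → t
g(6)+c(2): 8 → i

wyirgffrqjduygti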